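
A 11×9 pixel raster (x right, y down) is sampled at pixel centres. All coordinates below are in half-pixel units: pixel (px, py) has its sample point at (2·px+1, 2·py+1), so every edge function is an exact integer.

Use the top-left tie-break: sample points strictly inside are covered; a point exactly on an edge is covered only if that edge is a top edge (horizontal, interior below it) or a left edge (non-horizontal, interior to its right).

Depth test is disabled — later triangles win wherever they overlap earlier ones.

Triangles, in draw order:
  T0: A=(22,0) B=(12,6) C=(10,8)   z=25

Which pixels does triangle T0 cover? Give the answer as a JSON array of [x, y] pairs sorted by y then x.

T0:
  2·area = 8  (B↔C swapped to make it positive)
  edge (22, 0)→(10, 8): d=(-12,8) right/bottom  bias=-1
  edge (10, 8)→(12, 6): d=(2,-2) top-left  bias=+0
  edge (12, 6)→(22, 0): d=(10,-6) top-left  bias=+0
    (8,0)@(17, 1): e=[28,0,-20] → ·  [on edge]
    (7,1)@(15, 3): e=[20,0,-12] → ·  [on edge]
    (8,1)@(17, 3): e=[4,4,0] → #  [on edge]
    (9,1)@(19, 3): e=[-12,8,12] → ·
    (6,2)@(13, 5): e=[12,0,-4] → ·  [on edge]
    (8,2)@(17, 5): e=[-20,8,20] → ·
    (5,3)@(11, 7): e=[4,0,4] → #  [on edge]
    (6,3)@(13, 7): e=[-12,4,16] → ·
    (3,4)@(7, 9): e=[12,-4,0] → ·  [on edge]
    (4,4)@(9, 9): e=[-4,0,12] → ·  [on edge]
    (5,4)@(11, 9): e=[-20,4,24] → ·
    (3,5)@(7, 11): e=[-12,0,20] → ·  [on edge]
    (2,6)@(5, 13): e=[-20,0,28] → ·  [on edge]
    (1,7)@(3, 15): e=[-28,0,36] → ·  [on edge]
    (0,8)@(1, 17): e=[-36,0,44] → ·  [on edge]
  covered (2 px):
    · · · · · · · · · · ·
    · · · · · · · · # · ·
    · · · · · · · · · · ·
    · · · · · # · · · · ·
    · · · · · · · · · · ·
    · · · · · · · · · · ·
    · · · · · · · · · · ·
    · · · · · · · · · · ·
    · · · · · · · · · · ·

Final: [[8,1],[5,3]]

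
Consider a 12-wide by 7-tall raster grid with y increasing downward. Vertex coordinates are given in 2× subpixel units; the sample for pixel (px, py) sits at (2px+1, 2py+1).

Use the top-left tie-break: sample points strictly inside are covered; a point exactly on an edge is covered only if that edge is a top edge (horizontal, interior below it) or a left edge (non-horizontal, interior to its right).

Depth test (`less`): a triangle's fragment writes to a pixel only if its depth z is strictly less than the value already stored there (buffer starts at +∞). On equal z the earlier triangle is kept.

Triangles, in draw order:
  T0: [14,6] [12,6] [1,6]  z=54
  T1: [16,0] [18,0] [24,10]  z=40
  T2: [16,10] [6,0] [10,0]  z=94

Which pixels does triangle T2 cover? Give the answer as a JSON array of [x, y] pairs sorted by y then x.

T0:
  degenerate (2·area = 0) — covers nothing
T1:
  2·area = 20
  edge (16, 0)→(18, 0): d=(2,0) top-left  bias=+0
  edge (18, 0)→(24, 10): d=(6,10) right/bottom  bias=-1
  edge (24, 10)→(16, 0): d=(-8,-10) top-left  bias=+0
    (8,0)@(17, 1): e=[2,16,2] → █
    (9,0)@(19, 1): e=[2,-4,22] → ·
    (8,1)@(17, 3): e=[6,28,-14] → ·
    (9,1)@(19, 3): e=[6,8,6] → █
    (10,1)@(21, 3): e=[6,-12,26] → ·
    (9,2)@(19, 5): e=[10,20,-10] → ·
    (10,2)@(21, 5): e=[10,0,10] → ·  [on edge]
  covered (2 px):
    · · · · · · · · █ · · ·
    · · · · · · · · · █ · ·
    · · · · · · · · · · · ·
    · · · · · · · · · · · ·
    · · · · · · · · · · · ·
    · · · · · · · · · · · ·
    · · · · · · · · · · · ·
T2:
  2·area = 40
  edge (16, 10)→(6, 0): d=(-10,-10) top-left  bias=+0
  edge (6, 0)→(10, 0): d=(4,0) top-left  bias=+0
  edge (10, 0)→(16, 10): d=(6,10) right/bottom  bias=-1
    (3,0)@(7, 1): e=[0,4,36] → █  [on edge]
    (4,0)@(9, 1): e=[20,4,16] → █
    (5,0)@(11, 1): e=[40,4,-4] → ·
    (3,1)@(7, 3): e=[-20,12,48] → ·
    (4,1)@(9, 3): e=[0,12,28] → █  [on edge]
    (5,1)@(11, 3): e=[20,12,8] → █
    (6,1)@(13, 3): e=[40,12,-12] → ·
    (4,2)@(9, 5): e=[-20,20,40] → ·
    (5,2)@(11, 5): e=[0,20,20] → █  [on edge]
    (6,2)@(13, 5): e=[20,20,0] → ·  [on edge]
    (5,3)@(11, 7): e=[-20,28,32] → ·
    (6,3)@(13, 7): e=[0,28,12] → █  [on edge]
    (7,4)@(15, 9): e=[0,36,4] → █  [on edge]
    (8,5)@(17, 11): e=[0,44,-4] → ·  [on edge]
    (9,6)@(19, 13): e=[0,52,-12] → ·  [on edge]
  covered (7 px):
    · · · █ █ · · · · · · ·
    · · · · █ █ · · · · · ·
    · · · · · █ · · · · · ·
    · · · · · · █ · · · · ·
    · · · · · · · █ · · · ·
    · · · · · · · · · · · ·
    · · · · · · · · · · · ·

Answer: [[3,0],[4,0],[4,1],[5,1],[5,2],[6,3],[7,4]]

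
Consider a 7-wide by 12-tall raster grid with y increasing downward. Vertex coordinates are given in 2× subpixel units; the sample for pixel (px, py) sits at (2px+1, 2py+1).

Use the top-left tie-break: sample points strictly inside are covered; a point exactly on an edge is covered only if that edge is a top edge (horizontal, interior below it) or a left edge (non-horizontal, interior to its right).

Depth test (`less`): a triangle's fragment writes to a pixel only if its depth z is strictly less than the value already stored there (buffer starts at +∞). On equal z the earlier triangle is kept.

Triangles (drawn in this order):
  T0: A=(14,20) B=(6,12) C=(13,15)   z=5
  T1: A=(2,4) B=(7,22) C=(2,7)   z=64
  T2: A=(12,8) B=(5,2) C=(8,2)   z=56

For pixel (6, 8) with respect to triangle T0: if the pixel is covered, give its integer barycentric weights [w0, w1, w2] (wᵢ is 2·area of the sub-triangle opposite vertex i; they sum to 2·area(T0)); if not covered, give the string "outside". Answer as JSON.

T0:
  2·area = 32
  edge (14, 20)→(6, 12): d=(-8,-8) top-left  bias=+0
  edge (6, 12)→(13, 15): d=(7,3) right/bottom  bias=-1
  edge (13, 15)→(14, 20): d=(1,5) right/bottom  bias=-1
    (5,2)@(11, 5): e=[96,-64,0] → ·  [on edge]
    (0,3)@(1, 7): e=[0,-20,52] → ·  [on edge]
    (1,4)@(3, 9): e=[0,-12,44] → ·  [on edge]
    (2,5)@(5, 11): e=[0,-4,36] → ·  [on edge]
    (3,6)@(7, 13): e=[0,4,28] → #  [on edge]
    (4,6)@(9, 13): e=[16,-2,18] → ·
    (3,7)@(7, 15): e=[-16,18,30] → ·
    (4,7)@(9, 15): e=[0,12,20] → #  [on edge]
    (5,7)@(11, 15): e=[16,6,10] → #
    (6,7)@(13, 15): e=[32,0,0] → ·  [on edge]
    (4,8)@(9, 17): e=[-16,26,22] → ·
    (5,8)@(11, 17): e=[0,20,12] → #  [on edge]
    (6,9)@(13, 19): e=[0,28,4] → #  [on edge]
  covered (6 px):
    · · · · · · ·
    · · · · · · ·
    · · · · · · ·
    · · · · · · ·
    · · · · · · ·
    · · · · · · ·
    · · · # · · ·
    · · · · # # ·
    · · · · · # #
    · · · · · · #
    · · · · · · ·
    · · · · · · ·
T1:
  2·area = 15
  edge (2, 4)→(7, 22): d=(5,18) right/bottom  bias=-1
  edge (7, 22)→(2, 7): d=(-5,-15) top-left  bias=+0
  edge (2, 7)→(2, 4): d=(0,-3) top-left  bias=+0
    (1,4)@(3, 9): e=[7,5,3] → #
    (2,4)@(5, 9): e=[-29,35,9] → ·
    (1,5)@(3, 11): e=[17,-5,3] → ·
    (2,7)@(5, 15): e=[1,5,9] → #
    (3,7)@(7, 15): e=[-35,35,15] → ·
    (2,8)@(5, 17): e=[11,-5,9] → ·
  covered (2 px):
    · · · · · · ·
    · · · · · · ·
    · · · · · · ·
    · · · · · · ·
    · # · · · · ·
    · · · · · · ·
    · · · · · · ·
    · · # · · · ·
    · · · · · · ·
    · · · · · · ·
    · · · · · · ·
    · · · · · · ·
T2:
  2·area = 18
  edge (12, 8)→(5, 2): d=(-7,-6) top-left  bias=+0
  edge (5, 2)→(8, 2): d=(3,0) top-left  bias=+0
  edge (8, 2)→(12, 8): d=(4,6) right/bottom  bias=-1
    (3,1)@(7, 3): e=[5,3,10] → #
    (4,1)@(9, 3): e=[17,3,-2] → ·
    (3,2)@(7, 5): e=[-9,9,18] → ·
    (4,2)@(9, 5): e=[3,9,6] → #
    (5,2)@(11, 5): e=[15,9,-6] → ·
    (4,3)@(9, 7): e=[-11,15,14] → ·
    (5,3)@(11, 7): e=[1,15,2] → #
    (6,3)@(13, 7): e=[13,15,-10] → ·
    (5,4)@(11, 9): e=[-13,21,10] → ·
  covered (3 px):
    · · · · · · ·
    · · · # · · ·
    · · · · # · ·
    · · · · · # ·
    · · · · · · ·
    · · · · · · ·
    · · · · · · ·
    · · · · · · ·
    · · · · · · ·
    · · · · · · ·
    · · · · · · ·
    · · · · · · ·

Final: [14,2,16]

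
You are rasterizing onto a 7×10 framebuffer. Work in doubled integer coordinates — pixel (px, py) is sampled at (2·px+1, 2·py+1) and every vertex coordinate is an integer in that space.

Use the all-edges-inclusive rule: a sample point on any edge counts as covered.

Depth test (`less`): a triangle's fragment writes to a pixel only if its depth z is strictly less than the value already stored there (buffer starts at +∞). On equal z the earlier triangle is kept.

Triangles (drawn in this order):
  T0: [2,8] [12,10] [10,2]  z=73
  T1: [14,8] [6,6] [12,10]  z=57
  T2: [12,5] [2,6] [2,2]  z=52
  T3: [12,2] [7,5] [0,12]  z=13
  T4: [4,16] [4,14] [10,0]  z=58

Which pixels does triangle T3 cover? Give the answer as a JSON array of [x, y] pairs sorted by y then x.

T0:
  2·area = 76  (B↔C swapped to make it positive)
  edge (2, 8)→(10, 2): d=(8,-6) inclusive
  edge (10, 2)→(12, 10): d=(2,8) inclusive
  edge (12, 10)→(2, 8): d=(-10,-2) inclusive
    (4,1)@(9, 3): e=[2,10,64] → X
    (5,1)@(11, 3): e=[14,-6,68] → .
    (3,2)@(7, 5): e=[6,30,40] → X
    (5,2)@(11, 5): e=[30,-2,48] → .
    (2,3)@(5, 7): e=[10,50,16] → X
    (5,3)@(11, 7): e=[46,2,28] → X
    (6,3)@(13, 7): e=[58,-14,32] → .
    (2,4)@(5, 9): e=[26,54,-4] → .
    (3,4)@(7, 9): e=[38,38,0] → X  [on edge]
    (6,4)@(13, 9): e=[74,-10,12] → .
    (3,5)@(7, 11): e=[54,42,-20] → .
    (4,5)@(9, 11): e=[66,26,-16] → .
  covered (10 px):
    . . . . . . .
    . . . . X . .
    . . . X X . .
    . . X X X X .
    . . . X X X .
    . . . . . . .
    . . . . . . .
    . . . . . . .
    . . . . . . .
    . . . . . . .
T1:
  2·area = 20  (B↔C swapped to make it positive)
  edge (14, 8)→(12, 10): d=(-2,2) inclusive
  edge (12, 10)→(6, 6): d=(-6,-4) inclusive
  edge (6, 6)→(14, 8): d=(8,2) inclusive
    (4,3)@(9, 7): e=[12,6,2] → X
    (5,3)@(11, 7): e=[8,14,-2] → .
    (4,4)@(9, 9): e=[8,-6,18] → .
    (5,4)@(11, 9): e=[4,2,14] → X
    (6,4)@(13, 9): e=[0,10,10] → X  [on edge]
    (5,5)@(11, 11): e=[0,-10,30] → .  [on edge]
    (6,5)@(13, 11): e=[-4,-2,26] → .
    (4,6)@(9, 13): e=[0,-30,50] → .  [on edge]
    (3,7)@(7, 15): e=[0,-50,70] → .  [on edge]
    (2,8)@(5, 17): e=[0,-70,90] → .  [on edge]
    (1,9)@(3, 19): e=[0,-90,110] → .  [on edge]
  covered (3 px):
    . . . . . . .
    . . . . . . .
    . . . . . . .
    . . . . X . .
    . . . . . X X
    . . . . . . .
    . . . . . . .
    . . . . . . .
    . . . . . . .
    . . . . . . .
T2:
  2·area = 40
  edge (12, 5)→(2, 6): d=(-10,1) inclusive
  edge (2, 6)→(2, 2): d=(0,-4) inclusive
  edge (2, 2)→(12, 5): d=(10,3) inclusive
    (1,1)@(3, 3): e=[29,4,7] → X
    (2,1)@(5, 3): e=[27,12,1] → X
    (3,1)@(7, 3): e=[25,20,-5] → .
    (1,2)@(3, 5): e=[9,4,27] → X
    (3,2)@(7, 5): e=[5,20,15] → X
    (4,2)@(9, 5): e=[3,28,9] → X
    (5,2)@(11, 5): e=[1,36,3] → X
    (6,2)@(13, 5): e=[-1,44,-3] → .
    (1,3)@(3, 7): e=[-11,4,47] → .
    (2,3)@(5, 7): e=[-13,12,41] → .
    (3,3)@(7, 7): e=[-15,20,35] → .
    (4,3)@(9, 7): e=[-17,28,29] → .
  covered (7 px):
    . . . . . . .
    . X X . . . .
    . X X X X X .
    . . . . . . .
    . . . . . . .
    . . . . . . .
    . . . . . . .
    . . . . . . .
    . . . . . . .
    . . . . . . .
T3:
  2·area = 14  (B↔C swapped to make it positive)
  edge (12, 2)→(0, 12): d=(-12,10) inclusive
  edge (0, 12)→(7, 5): d=(7,-7) inclusive
  edge (7, 5)→(12, 2): d=(5,-3) inclusive
    (5,0)@(11, 1): e=[22,0,-8] → .  [on edge]
    (4,1)@(9, 3): e=[18,0,-4] → .  [on edge]
    (3,2)@(7, 5): e=[14,0,0] → X  [on edge]
    (4,2)@(9, 5): e=[-6,14,6] → .
    (2,3)@(5, 7): e=[10,0,4] → X  [on edge]
    (3,3)@(7, 7): e=[-10,14,10] → .
    (1,4)@(3, 9): e=[6,0,8] → X  [on edge]
    (2,4)@(5, 9): e=[-14,14,14] → .
    (0,5)@(1, 11): e=[2,0,12] → X  [on edge]
    (1,5)@(3, 11): e=[-18,14,18] → .
    (0,6)@(1, 13): e=[-22,14,22] → .
  covered (4 px):
    . . . . . . .
    . . . . . . .
    . . . X . . .
    . . X . . . .
    . X . . . . .
    X . . . . . .
    . . . . . . .
    . . . . . . .
    . . . . . . .
    . . . . . . .
T4:
  2·area = 12
  edge (4, 16)→(4, 14): d=(0,-2) inclusive
  edge (4, 14)→(10, 0): d=(6,-14) inclusive
  edge (10, 0)→(4, 16): d=(-6,16) inclusive
    (3,3)@(7, 7): e=[6,0,6] → X  [on edge]
    (4,3)@(9, 7): e=[10,28,-26] → .
    (3,4)@(7, 9): e=[6,12,-6] → .
    (2,6)@(5, 13): e=[2,8,2] → X
    (3,6)@(7, 13): e=[6,36,-30] → .
    (2,7)@(5, 15): e=[2,20,-10] → .
  covered (2 px):
    . . . . . . .
    . . . . . . .
    . . . . . . .
    . . . X . . .
    . . . . . . .
    . . . . . . .
    . . X . . . .
    . . . . . . .
    . . . . . . .
    . . . . . . .

Result: [[3,2],[2,3],[1,4],[0,5]]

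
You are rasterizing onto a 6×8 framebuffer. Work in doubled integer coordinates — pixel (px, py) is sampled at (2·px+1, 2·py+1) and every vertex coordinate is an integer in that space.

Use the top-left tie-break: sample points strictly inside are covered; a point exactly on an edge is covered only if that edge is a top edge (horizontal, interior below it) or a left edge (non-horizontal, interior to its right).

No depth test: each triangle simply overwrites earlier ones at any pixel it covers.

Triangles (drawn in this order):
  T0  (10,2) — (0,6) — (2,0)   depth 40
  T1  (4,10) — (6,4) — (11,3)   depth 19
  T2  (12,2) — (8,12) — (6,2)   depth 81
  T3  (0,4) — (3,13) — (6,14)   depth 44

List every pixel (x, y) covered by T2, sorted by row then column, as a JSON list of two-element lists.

T0:
  2·area = 52
  edge (10, 2)→(0, 6): d=(-10,4) right/bottom  bias=-1
  edge (0, 6)→(2, 0): d=(2,-6) top-left  bias=+0
  edge (2, 0)→(10, 2): d=(8,2) right/bottom  bias=-1
    (1,0)@(3, 1): e=[38,8,6] → X
    (2,0)@(5, 1): e=[30,20,2] → X
    (3,0)@(7, 1): e=[22,32,-2] → .
    (0,1)@(1, 3): e=[26,0,26] → X  [on edge]
    (3,1)@(7, 3): e=[2,36,14] → X
    (4,1)@(9, 3): e=[-6,48,10] → .
    (0,2)@(1, 5): e=[6,4,42] → X
    (1,2)@(3, 5): e=[-2,16,38] → .
    (2,2)@(5, 5): e=[-10,28,34] → .
    (3,2)@(7, 5): e=[-18,40,30] → .
    (0,3)@(1, 7): e=[-14,8,58] → .
  covered (7 px):
    . X X . . .
    X X X X . .
    X . . . . .
    . . . . . .
    . . . . . .
    . . . . . .
    . . . . . .
    . . . . . .
T1:
  2·area = 28
  edge (4, 10)→(6, 4): d=(2,-6) top-left  bias=+0
  edge (6, 4)→(11, 3): d=(5,-1) top-left  bias=+0
  edge (11, 3)→(4, 10): d=(-7,7) right/bottom  bias=-1
    (3,0)@(7, 1): e=[0,-14,42] → .  [on edge]
    (5,1)@(11, 3): e=[28,0,0] → .  [on edge]
    (0,2)@(1, 5): e=[-28,0,56] → .  [on edge]
    (3,2)@(7, 5): e=[8,6,14] → X
    (4,2)@(9, 5): e=[20,8,0] → .  [on edge]
    (2,3)@(5, 7): e=[0,14,14] → X  [on edge]
    (3,3)@(7, 7): e=[12,16,0] → .  [on edge]
    (2,4)@(5, 9): e=[4,24,0] → .  [on edge]
    (1,5)@(3, 11): e=[-4,32,0] → .  [on edge]
    (0,6)@(1, 13): e=[-12,40,0] → .  [on edge]
    (1,6)@(3, 13): e=[0,42,-14] → .  [on edge]
  covered (2 px):
    . . . . . .
    . . . . . .
    . . . X . .
    . . X . . .
    . . . . . .
    . . . . . .
    . . . . . .
    . . . . . .
T2:
  2·area = 60
  edge (12, 2)→(8, 12): d=(-4,10) right/bottom  bias=-1
  edge (8, 12)→(6, 2): d=(-2,-10) top-left  bias=+0
  edge (6, 2)→(12, 2): d=(6,0) top-left  bias=+0
    (3,1)@(7, 3): e=[46,8,6] → X
    (4,1)@(9, 3): e=[26,28,6] → X
    (5,1)@(11, 3): e=[6,48,6] → X
    (3,2)@(7, 5): e=[38,4,18] → X
    (5,2)@(11, 5): e=[-2,44,18] → .
    (3,3)@(7, 7): e=[30,0,30] → X  [on edge]
    (5,3)@(11, 7): e=[-10,40,30] → .
    (3,4)@(7, 9): e=[22,-4,42] → .
    (4,4)@(9, 9): e=[2,16,42] → X
    (5,4)@(11, 9): e=[-18,36,42] → .
    (4,5)@(9, 11): e=[-6,12,54] → .
  covered (8 px):
    . . . . . .
    . . . X X X
    . . . X X .
    . . . X X .
    . . . . X .
    . . . . . .
    . . . . . .
    . . . . . .
T3:
  2·area = 24  (B↔C swapped to make it positive)
  edge (0, 4)→(6, 14): d=(6,10) right/bottom  bias=-1
  edge (6, 14)→(3, 13): d=(-3,-1) top-left  bias=+0
  edge (3, 13)→(0, 4): d=(-3,-9) top-left  bias=+0
    (0,3)@(1, 7): e=[8,16,0] → X  [on edge]
    (1,3)@(3, 7): e=[-12,18,18] → .
    (0,4)@(1, 9): e=[20,10,-6] → .
    (1,4)@(3, 9): e=[0,12,12] → .  [on edge]
    (1,5)@(3, 11): e=[12,6,6] → X
    (2,5)@(5, 11): e=[-8,8,24] → .
    (1,6)@(3, 13): e=[24,0,0] → X  [on edge]
    (2,6)@(5, 13): e=[4,2,18] → X
    (3,6)@(7, 13): e=[-16,4,36] → .
    (1,7)@(3, 15): e=[36,-6,-6] → .
    (2,7)@(5, 15): e=[16,-4,12] → .
    (4,7)@(9, 15): e=[-24,0,48] → .  [on edge]
  covered (4 px):
    . . . . . .
    . . . . . .
    . . . . . .
    X . . . . .
    . . . . . .
    . X . . . .
    . X X . . .
    . . . . . .

Result: [[3,1],[4,1],[5,1],[3,2],[4,2],[3,3],[4,3],[4,4]]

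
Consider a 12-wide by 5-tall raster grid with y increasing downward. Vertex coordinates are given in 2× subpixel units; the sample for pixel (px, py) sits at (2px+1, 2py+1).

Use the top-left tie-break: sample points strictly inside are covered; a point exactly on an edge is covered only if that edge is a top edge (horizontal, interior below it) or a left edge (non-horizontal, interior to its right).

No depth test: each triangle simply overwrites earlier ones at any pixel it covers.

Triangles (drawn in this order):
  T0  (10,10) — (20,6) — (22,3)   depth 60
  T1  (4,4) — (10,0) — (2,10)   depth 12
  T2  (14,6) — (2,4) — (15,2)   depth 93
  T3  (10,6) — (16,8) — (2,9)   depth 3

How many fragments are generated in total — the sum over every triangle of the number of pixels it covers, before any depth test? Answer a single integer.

T0:
  2·area = 22  (B↔C swapped to make it positive)
  edge (10, 10)→(22, 3): d=(12,-7) top-left  bias=+0
  edge (22, 3)→(20, 6): d=(-2,3) right/bottom  bias=-1
  edge (20, 6)→(10, 10): d=(-10,4) right/bottom  bias=-1
    (9,2)@(19, 5): e=[3,5,14] → X
    (10,2)@(21, 5): e=[17,-1,6] → .
    (8,3)@(17, 7): e=[13,7,2] → X
    (9,3)@(19, 7): e=[27,1,-6] → .
    (8,4)@(17, 9): e=[37,3,-18] → .
  covered (2 px):
    . . . . . . . . . . . .
    . . . . . . . . . . . .
    . . . . . . . . . X . .
    . . . . . . . . X . . .
    . . . . . . . . . . . .
T1:
  2·area = 28
  edge (4, 4)→(10, 0): d=(6,-4) top-left  bias=+0
  edge (10, 0)→(2, 10): d=(-8,10) right/bottom  bias=-1
  edge (2, 10)→(4, 4): d=(2,-6) top-left  bias=+0
    (2,0)@(5, 1): e=[-14,42,0] → .  [on edge]
    (4,0)@(9, 1): e=[2,2,24] → X
    (5,0)@(11, 1): e=[10,-18,36] → .
    (3,1)@(7, 3): e=[6,6,16] → X
    (4,1)@(9, 3): e=[14,-14,28] → .
    (2,2)@(5, 5): e=[10,10,8] → X
    (3,2)@(7, 5): e=[18,-10,20] → .
    (1,3)@(3, 7): e=[14,14,0] → X  [on edge]
    (2,3)@(5, 7): e=[22,-6,12] → .
    (1,4)@(3, 9): e=[26,-2,4] → .
  covered (4 px):
    . . . . X . . . . . . .
    . . . X . . . . . . . .
    . . X . . . . . . . . .
    . X . . . . . . . . . .
    . . . . . . . . . . . .
T2:
  2·area = 50
  edge (14, 6)→(2, 4): d=(-12,-2) top-left  bias=+0
  edge (2, 4)→(15, 2): d=(13,-2) top-left  bias=+0
  edge (15, 2)→(14, 6): d=(-1,4) right/bottom  bias=-1
    (4,1)@(9, 3): e=[26,1,23] → X
    (5,1)@(11, 3): e=[30,5,15] → X
    (6,1)@(13, 3): e=[34,9,7] → X
    (7,1)@(15, 3): e=[38,13,-1] → .
    (4,2)@(9, 5): e=[2,27,21] → X
    (7,2)@(15, 5): e=[14,39,-3] → .
    (4,3)@(9, 7): e=[-22,53,19] → .
    (5,3)@(11, 7): e=[-18,57,11] → .
    (6,3)@(13, 7): e=[-14,61,3] → .
  covered (6 px):
    . . . . . . . . . . . .
    . . . . X X X . . . . .
    . . . . X X X . . . . .
    . . . . . . . . . . . .
    . . . . . . . . . . . .
T3:
  2·area = 34
  edge (10, 6)→(16, 8): d=(6,2) right/bottom  bias=-1
  edge (16, 8)→(2, 9): d=(-14,1) right/bottom  bias=-1
  edge (2, 9)→(10, 6): d=(8,-3) top-left  bias=+0
    (0,1)@(1, 3): e=[0,85,-51] → .  [on edge]
    (3,2)@(7, 5): e=[0,51,-17] → .  [on edge]
    (4,3)@(9, 7): e=[8,21,5] → X
    (5,3)@(11, 7): e=[4,19,11] → X
    (6,3)@(13, 7): e=[0,17,17] → .  [on edge]
    (4,4)@(9, 9): e=[20,-7,21] → .
    (5,4)@(11, 9): e=[16,-9,27] → .
    (9,4)@(19, 9): e=[0,-17,51] → .  [on edge]
  covered (2 px):
    . . . . . . . . . . . .
    . . . . . . . . . . . .
    . . . . . . . . . . . .
    . . . . X X . . . . . .
    . . . . . . . . . . . .

Final: 14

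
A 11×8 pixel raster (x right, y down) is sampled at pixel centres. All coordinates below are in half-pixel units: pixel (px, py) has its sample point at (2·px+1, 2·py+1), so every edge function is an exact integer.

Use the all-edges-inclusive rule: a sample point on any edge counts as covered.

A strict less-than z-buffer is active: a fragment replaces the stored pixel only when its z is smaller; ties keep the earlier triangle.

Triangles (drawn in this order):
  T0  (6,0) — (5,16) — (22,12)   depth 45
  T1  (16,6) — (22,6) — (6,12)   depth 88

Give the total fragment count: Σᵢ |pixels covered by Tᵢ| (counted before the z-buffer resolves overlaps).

T0:
  2·area = 268  (B↔C swapped to make it positive)
  edge (6, 0)→(22, 12): d=(16,12) inclusive
  edge (22, 12)→(5, 16): d=(-17,4) inclusive
  edge (5, 16)→(6, 0): d=(1,-16) inclusive
    (3,0)@(7, 1): e=[4,247,17] → X
    (4,0)@(9, 1): e=[-20,239,49] → .
    (3,1)@(7, 3): e=[36,213,19] → X
    (4,1)@(9, 3): e=[12,205,51] → X
    (5,1)@(11, 3): e=[-12,197,83] → .
    (3,2)@(7, 5): e=[68,179,21] → X
    (5,2)@(11, 5): e=[20,163,85] → X
    (6,2)@(13, 5): e=[-4,155,117] → .
    (3,3)@(7, 7): e=[100,145,23] → X
    (6,3)@(13, 7): e=[28,121,119] → X
    (7,3)@(15, 7): e=[4,113,151] → X
    (8,3)@(17, 7): e=[-20,105,183] → .
  covered (32 px):
    . . . X . . . . . . .
    . . . X X . . . . . .
    . . . X X X . . . . .
    . . . X X X X X . . .
    . . . X X X X X X . .
    . . . X X X X X X X .
    . . . X X X X X X . .
    . . . X X . . . . . .
T1:
  2·area = 36
  edge (16, 6)→(22, 6): d=(6,0) inclusive
  edge (22, 6)→(6, 12): d=(-16,6) inclusive
  edge (6, 12)→(16, 6): d=(10,-6) inclusive
    (10,1)@(21, 3): e=[-18,54,0] → .  [on edge]
    (7,3)@(15, 7): e=[6,26,4] → X
    (8,3)@(17, 7): e=[6,14,16] → X
    (9,3)@(19, 7): e=[6,2,28] → X
    (10,3)@(21, 7): e=[6,-10,40] → .
    (5,4)@(11, 9): e=[18,18,0] → X  [on edge]
    (6,4)@(13, 9): e=[18,6,12] → X
    (7,4)@(15, 9): e=[18,-6,24] → .
    (8,4)@(17, 9): e=[18,-18,36] → .
    (9,4)@(19, 9): e=[18,-30,48] → .
    (5,5)@(11, 11): e=[30,-14,20] → .
    (6,5)@(13, 11): e=[30,-26,32] → .
    (0,7)@(1, 15): e=[54,-18,0] → .  [on edge]
  covered (5 px):
    . . . . . . . . . . .
    . . . . . . . . . . .
    . . . . . . . . . . .
    . . . . . . . X X X .
    . . . . . X X . . . .
    . . . . . . . . . . .
    . . . . . . . . . . .
    . . . . . . . . . . .

Final: 37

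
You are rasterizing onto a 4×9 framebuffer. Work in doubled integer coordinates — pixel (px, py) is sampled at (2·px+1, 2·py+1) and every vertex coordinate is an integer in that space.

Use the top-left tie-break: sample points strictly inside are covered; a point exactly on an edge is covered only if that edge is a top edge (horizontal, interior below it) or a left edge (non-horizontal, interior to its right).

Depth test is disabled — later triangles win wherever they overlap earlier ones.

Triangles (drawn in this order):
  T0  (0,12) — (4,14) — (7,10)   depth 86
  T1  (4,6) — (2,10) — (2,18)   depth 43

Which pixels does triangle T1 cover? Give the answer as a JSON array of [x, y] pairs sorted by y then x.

T0:
  2·area = 22  (B↔C swapped to make it positive)
  edge (0, 12)→(7, 10): d=(7,-2) top-left  bias=+0
  edge (7, 10)→(4, 14): d=(-3,4) right/bottom  bias=-1
  edge (4, 14)→(0, 12): d=(-4,-2) top-left  bias=+0
    (2,5)@(5, 11): e=[3,5,14] → X
    (3,5)@(7, 11): e=[7,-3,18] → .
    (1,6)@(3, 13): e=[13,7,2] → X
    (2,6)@(5, 13): e=[17,-1,6] → .
    (1,7)@(3, 15): e=[27,1,-6] → .
  covered (2 px):
    . . . .
    . . . .
    . . . .
    . . . .
    . . . .
    . . X .
    . X . .
    . . . .
    . . . .
T1:
  2·area = 16  (B↔C swapped to make it positive)
  edge (4, 6)→(2, 18): d=(-2,12) right/bottom  bias=-1
  edge (2, 18)→(2, 10): d=(0,-8) top-left  bias=+0
  edge (2, 10)→(4, 6): d=(2,-4) top-left  bias=+0
    (1,4)@(3, 9): e=[6,8,2] → X
    (2,4)@(5, 9): e=[-18,24,10] → .
    (1,5)@(3, 11): e=[2,8,6] → X
    (2,5)@(5, 11): e=[-22,24,14] → .
    (1,6)@(3, 13): e=[-2,8,10] → .
  covered (2 px):
    . . . .
    . . . .
    . . . .
    . . . .
    . X . .
    . X . .
    . . . .
    . . . .
    . . . .

Final: [[1,4],[1,5]]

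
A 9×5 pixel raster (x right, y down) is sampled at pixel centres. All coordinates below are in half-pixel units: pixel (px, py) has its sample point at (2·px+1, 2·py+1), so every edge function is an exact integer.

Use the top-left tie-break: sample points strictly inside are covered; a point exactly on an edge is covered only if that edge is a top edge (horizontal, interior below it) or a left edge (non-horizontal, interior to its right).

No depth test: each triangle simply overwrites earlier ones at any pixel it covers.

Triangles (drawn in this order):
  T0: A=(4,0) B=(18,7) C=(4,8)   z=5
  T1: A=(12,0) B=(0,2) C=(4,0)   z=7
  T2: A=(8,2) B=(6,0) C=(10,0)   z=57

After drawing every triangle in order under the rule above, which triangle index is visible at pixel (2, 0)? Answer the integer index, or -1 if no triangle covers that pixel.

T0:
  2·area = 112
  edge (4, 0)→(18, 7): d=(14,7) right/bottom  bias=-1
  edge (18, 7)→(4, 8): d=(-14,1) right/bottom  bias=-1
  edge (4, 8)→(4, 0): d=(0,-8) top-left  bias=+0
    (2,0)@(5, 1): e=[7,97,8] → #
    (3,0)@(7, 1): e=[-7,95,24] → ·
    (2,1)@(5, 3): e=[35,69,8] → #
    (3,1)@(7, 3): e=[21,67,24] → #
    (4,1)@(9, 3): e=[7,65,40] → #
    (5,1)@(11, 3): e=[-7,63,56] → ·
    (2,2)@(5, 5): e=[63,41,8] → #
    (5,2)@(11, 5): e=[21,35,56] → #
    (6,2)@(13, 5): e=[7,33,72] → #
    (7,2)@(15, 5): e=[-7,31,88] → ·
    (2,3)@(5, 7): e=[91,13,8] → #
    (7,3)@(15, 7): e=[21,3,88] → #
  covered (16 px):
    · · # · · · · · ·
    · · # # # · · · ·
    · · # # # # # · ·
    · · # # # # # # #
    · · · · · · · · ·
T1:
  2·area = 16
  edge (12, 0)→(0, 2): d=(-12,2) right/bottom  bias=-1
  edge (0, 2)→(4, 0): d=(4,-2) top-left  bias=+0
  edge (4, 0)→(12, 0): d=(8,0) top-left  bias=+0
    (1,0)@(3, 1): e=[6,2,8] → #
    (2,0)@(5, 1): e=[2,6,8] → #
    (3,0)@(7, 1): e=[-2,10,8] → ·
    (1,1)@(3, 3): e=[-18,10,24] → ·
    (2,1)@(5, 3): e=[-22,14,24] → ·
  covered (2 px):
    · # # · · · · · ·
    · · · · · · · · ·
    · · · · · · · · ·
    · · · · · · · · ·
    · · · · · · · · ·
T2:
  2·area = 8
  edge (8, 2)→(6, 0): d=(-2,-2) top-left  bias=+0
  edge (6, 0)→(10, 0): d=(4,0) top-left  bias=+0
  edge (10, 0)→(8, 2): d=(-2,2) right/bottom  bias=-1
    (3,0)@(7, 1): e=[0,4,4] → #  [on edge]
    (4,0)@(9, 1): e=[4,4,0] → ·  [on edge]
    (3,1)@(7, 3): e=[-4,12,0] → ·  [on edge]
    (4,1)@(9, 3): e=[0,12,-4] → ·  [on edge]
    (2,2)@(5, 5): e=[-12,20,0] → ·  [on edge]
    (5,2)@(11, 5): e=[0,20,-12] → ·  [on edge]
    (1,3)@(3, 7): e=[-20,28,0] → ·  [on edge]
    (6,3)@(13, 7): e=[0,28,-20] → ·  [on edge]
    (0,4)@(1, 9): e=[-28,36,0] → ·  [on edge]
    (7,4)@(15, 9): e=[0,36,-28] → ·  [on edge]
  covered (1 px):
    · · · # · · · · ·
    · · · · · · · · ·
    · · · · · · · · ·
    · · · · · · · · ·
    · · · · · · · · ·

Z-buffer (winner per pixel, '.' = empty):
  . 1 1 2 . . . . .
  . . 0 0 0 . . . .
  . . 0 0 0 0 0 . .
  . . 0 0 0 0 0 0 0
  . . . . . . . . .

Result: 1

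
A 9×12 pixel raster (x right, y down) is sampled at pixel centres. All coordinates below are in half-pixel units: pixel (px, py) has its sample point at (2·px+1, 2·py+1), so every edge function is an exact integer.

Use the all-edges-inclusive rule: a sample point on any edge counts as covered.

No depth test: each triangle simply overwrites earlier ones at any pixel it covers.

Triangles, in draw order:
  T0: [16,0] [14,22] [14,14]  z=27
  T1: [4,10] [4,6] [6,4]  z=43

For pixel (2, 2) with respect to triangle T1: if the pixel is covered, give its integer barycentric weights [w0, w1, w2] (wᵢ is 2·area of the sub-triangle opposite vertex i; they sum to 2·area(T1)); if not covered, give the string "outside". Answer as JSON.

T0:
  2·area = 16
  edge (16, 0)→(14, 22): d=(-2,22) inclusive
  edge (14, 22)→(14, 14): d=(0,-8) inclusive
  edge (14, 14)→(16, 0): d=(2,-14) inclusive
    (7,3)@(15, 7): e=[8,8,0] → #  [on edge]
    (8,3)@(17, 7): e=[-36,24,28] → ·
    (7,4)@(15, 9): e=[4,8,4] → #
    (8,4)@(17, 9): e=[-40,24,32] → ·
    (7,5)@(15, 11): e=[0,8,8] → #  [on edge]
    (8,5)@(17, 11): e=[-44,24,36] → ·
    (7,6)@(15, 13): e=[-4,8,12] → ·
    (6,10)@(13, 21): e=[24,-8,0] → ·  [on edge]
  covered (3 px):
    · · · · · · · · ·
    · · · · · · · · ·
    · · · · · · · · ·
    · · · · · · · # ·
    · · · · · · · # ·
    · · · · · · · # ·
    · · · · · · · · ·
    · · · · · · · · ·
    · · · · · · · · ·
    · · · · · · · · ·
    · · · · · · · · ·
    · · · · · · · · ·
T1:
  2·area = 8
  edge (4, 10)→(4, 6): d=(0,-4) inclusive
  edge (4, 6)→(6, 4): d=(2,-2) inclusive
  edge (6, 4)→(4, 10): d=(-2,6) inclusive
    (3,0)@(7, 1): e=[12,-4,0] → ·  [on edge]
    (4,0)@(9, 1): e=[20,0,-12] → ·  [on edge]
    (3,1)@(7, 3): e=[12,0,-4] → ·  [on edge]
    (2,2)@(5, 5): e=[4,0,4] → #  [on edge]
    (3,2)@(7, 5): e=[12,4,-8] → ·
    (1,3)@(3, 7): e=[-4,0,12] → ·  [on edge]
    (2,3)@(5, 7): e=[4,4,0] → #  [on edge]
    (3,3)@(7, 7): e=[12,8,-12] → ·
    (0,4)@(1, 9): e=[-12,0,20] → ·  [on edge]
    (2,4)@(5, 9): e=[4,8,-4] → ·
    (1,6)@(3, 13): e=[-4,12,0] → ·  [on edge]
    (0,9)@(1, 19): e=[-12,20,0] → ·  [on edge]
  covered (2 px):
    · · · · · · · · ·
    · · · · · · · · ·
    · · # · · · · · ·
    · · # · · · · · ·
    · · · · · · · · ·
    · · · · · · · · ·
    · · · · · · · · ·
    · · · · · · · · ·
    · · · · · · · · ·
    · · · · · · · · ·
    · · · · · · · · ·
    · · · · · · · · ·

Final: [0,4,4]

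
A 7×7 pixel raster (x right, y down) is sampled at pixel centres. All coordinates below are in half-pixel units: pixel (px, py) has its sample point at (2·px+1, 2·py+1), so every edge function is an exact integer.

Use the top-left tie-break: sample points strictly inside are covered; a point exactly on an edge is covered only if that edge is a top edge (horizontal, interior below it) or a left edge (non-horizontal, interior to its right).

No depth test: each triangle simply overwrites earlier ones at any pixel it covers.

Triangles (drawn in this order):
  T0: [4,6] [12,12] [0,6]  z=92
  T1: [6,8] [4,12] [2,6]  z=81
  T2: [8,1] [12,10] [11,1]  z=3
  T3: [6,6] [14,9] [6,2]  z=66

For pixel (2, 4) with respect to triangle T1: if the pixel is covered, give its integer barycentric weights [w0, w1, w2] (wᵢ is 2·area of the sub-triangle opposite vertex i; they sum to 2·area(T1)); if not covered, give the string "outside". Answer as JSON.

T0:
  2·area = 24
  edge (4, 6)→(12, 12): d=(8,6) right/bottom  bias=-1
  edge (12, 12)→(0, 6): d=(-12,-6) top-left  bias=+0
  edge (0, 6)→(4, 6): d=(4,0) top-left  bias=+0
    (1,3)@(3, 7): e=[14,6,4] → █
    (2,3)@(5, 7): e=[2,18,4] → █
    (3,3)@(7, 7): e=[-10,30,4] → ·
    (1,4)@(3, 9): e=[30,-18,12] → ·
    (2,4)@(5, 9): e=[18,-6,12] → ·
    (3,4)@(7, 9): e=[6,6,12] → █
    (4,4)@(9, 9): e=[-6,18,12] → ·
    (3,5)@(7, 11): e=[22,-18,20] → ·
  covered (3 px):
    · · · · · · ·
    · · · · · · ·
    · · · · · · ·
    · █ █ · · · ·
    · · · █ · · ·
    · · · · · · ·
    · · · · · · ·
T1:
  2·area = 20
  edge (6, 8)→(4, 12): d=(-2,4) right/bottom  bias=-1
  edge (4, 12)→(2, 6): d=(-2,-6) top-left  bias=+0
  edge (2, 6)→(6, 8): d=(4,2) right/bottom  bias=-1
    (0,1)@(1, 3): e=[30,0,-10] → ·  [on edge]
    (1,3)@(3, 7): e=[14,4,2] → █
    (2,3)@(5, 7): e=[6,16,-2] → ·
    (1,4)@(3, 9): e=[10,0,10] → █  [on edge]
    (2,4)@(5, 9): e=[2,12,6] → █
    (3,4)@(7, 9): e=[-6,24,2] → ·
    (1,5)@(3, 11): e=[6,-4,18] → ·
    (2,5)@(5, 11): e=[-2,8,14] → ·
  covered (3 px):
    · · · · · · ·
    · · · · · · ·
    · · · · · · ·
    · █ · · · · ·
    · █ █ · · · ·
    · · · · · · ·
    · · · · · · ·
T2:
  2·area = 27  (B↔C swapped to make it positive)
  edge (8, 1)→(11, 1): d=(3,0) top-left  bias=+0
  edge (11, 1)→(12, 10): d=(1,9) right/bottom  bias=-1
  edge (12, 10)→(8, 1): d=(-4,-9) top-left  bias=+0
    (0,0)@(1, 1): e=[0,90,-63] → ·  [on edge]
    (1,0)@(3, 1): e=[0,72,-45] → ·  [on edge]
    (2,0)@(5, 1): e=[0,54,-27] → ·  [on edge]
    (3,0)@(7, 1): e=[0,36,-9] → ·  [on edge]
    (4,0)@(9, 1): e=[0,18,9] → █  [on edge]
    (5,0)@(11, 1): e=[0,0,27] → ·  [on edge]
    (6,0)@(13, 1): e=[0,-18,45] → ·  [on edge]
    (4,1)@(9, 3): e=[6,20,1] → █
    (5,1)@(11, 3): e=[6,2,19] → █
    (6,1)@(13, 3): e=[6,-16,37] → ·
    (4,2)@(9, 5): e=[12,22,-7] → ·
    (5,2)@(11, 5): e=[12,4,11] → █
  covered (5 px):
    · · · · █ · ·
    · · · · █ █ ·
    · · · · · █ ·
    · · · · · █ ·
    · · · · · · ·
    · · · · · · ·
    · · · · · · ·
T3:
  2·area = 32  (B↔C swapped to make it positive)
  edge (6, 6)→(6, 2): d=(0,-4) top-left  bias=+0
  edge (6, 2)→(14, 9): d=(8,7) right/bottom  bias=-1
  edge (14, 9)→(6, 6): d=(-8,-3) top-left  bias=+0
    (3,1)@(7, 3): e=[4,1,27] → █
    (4,1)@(9, 3): e=[12,-13,33] → ·
    (3,2)@(7, 5): e=[4,17,11] → █
    (4,2)@(9, 5): e=[12,3,17] → █
    (5,2)@(11, 5): e=[20,-11,23] → ·
    (3,3)@(7, 7): e=[4,33,-5] → ·
    (4,3)@(9, 7): e=[12,19,1] → █
    (5,3)@(11, 7): e=[20,5,7] → █
    (6,3)@(13, 7): e=[28,-9,13] → ·
    (4,4)@(9, 9): e=[12,35,-15] → ·
    (5,4)@(11, 9): e=[20,21,-9] → ·
  covered (5 px):
    · · · · · · ·
    · · · █ · · ·
    · · · █ █ · ·
    · · · · █ █ ·
    · · · · · · ·
    · · · · · · ·
    · · · · · · ·

Answer: [12,6,2]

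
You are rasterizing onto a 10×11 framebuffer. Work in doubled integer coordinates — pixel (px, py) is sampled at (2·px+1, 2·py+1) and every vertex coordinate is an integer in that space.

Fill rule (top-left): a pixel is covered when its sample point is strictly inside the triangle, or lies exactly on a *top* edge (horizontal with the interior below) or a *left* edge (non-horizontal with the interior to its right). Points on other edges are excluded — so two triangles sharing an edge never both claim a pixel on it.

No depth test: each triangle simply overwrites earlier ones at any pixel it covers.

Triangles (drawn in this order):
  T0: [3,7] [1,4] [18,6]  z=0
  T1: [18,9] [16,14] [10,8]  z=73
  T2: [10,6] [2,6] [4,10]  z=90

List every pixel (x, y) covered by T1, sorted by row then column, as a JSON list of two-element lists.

T0:
  2·area = 47
  edge (3, 7)→(1, 4): d=(-2,-3) top-left  bias=+0
  edge (1, 4)→(18, 6): d=(17,2) right/bottom  bias=-1
  edge (18, 6)→(3, 7): d=(-15,1) right/bottom  bias=-1
    (1,2)@(3, 5): e=[4,13,30] → #
    (2,2)@(5, 5): e=[10,9,28] → #
    (3,2)@(7, 5): e=[16,5,26] → #
    (4,2)@(9, 5): e=[22,1,24] → #
    (5,2)@(11, 5): e=[28,-3,22] → ·
    (1,3)@(3, 7): e=[0,47,0] → ·  [on edge]
    (2,3)@(5, 7): e=[6,43,-2] → ·
    (3,3)@(7, 7): e=[12,39,-4] → ·
    (4,3)@(9, 7): e=[18,35,-6] → ·
    (3,6)@(7, 13): e=[0,141,-94] → ·  [on edge]
    (5,9)@(11, 19): e=[0,235,-188] → ·  [on edge]
  covered (4 px):
    · · · · · · · · · ·
    · · · · · · · · · ·
    · # # # # · · · · ·
    · · · · · · · · · ·
    · · · · · · · · · ·
    · · · · · · · · · ·
    · · · · · · · · · ·
    · · · · · · · · · ·
    · · · · · · · · · ·
    · · · · · · · · · ·
    · · · · · · · · · ·
T1:
  2·area = 42
  edge (18, 9)→(16, 14): d=(-2,5) right/bottom  bias=-1
  edge (16, 14)→(10, 8): d=(-6,-6) top-left  bias=+0
  edge (10, 8)→(18, 9): d=(8,1) right/bottom  bias=-1
    (1,0)@(3, 1): e=[91,0,-49] → ·  [on edge]
    (2,1)@(5, 3): e=[77,0,-35] → ·  [on edge]
    (3,2)@(7, 5): e=[63,0,-21] → ·  [on edge]
    (4,3)@(9, 7): e=[49,0,-7] → ·  [on edge]
    (5,4)@(11, 9): e=[35,0,7] → #  [on edge]
    (6,4)@(13, 9): e=[25,12,5] → #
    (7,4)@(15, 9): e=[15,24,3] → #
    (8,4)@(17, 9): e=[5,36,1] → #
    (9,4)@(19, 9): e=[-5,48,-1] → ·
    (5,5)@(11, 11): e=[31,-12,23] → ·
    (6,5)@(13, 11): e=[21,0,21] → #  [on edge]
    (9,5)@(19, 11): e=[-9,36,15] → ·
    (7,6)@(15, 13): e=[7,0,35] → #  [on edge]
    (8,7)@(17, 15): e=[-7,0,49] → ·  [on edge]
    (9,8)@(19, 17): e=[-21,0,63] → ·  [on edge]
  covered (8 px):
    · · · · · · · · · ·
    · · · · · · · · · ·
    · · · · · · · · · ·
    · · · · · · · · · ·
    · · · · · # # # # ·
    · · · · · · # # # ·
    · · · · · · · # · ·
    · · · · · · · · · ·
    · · · · · · · · · ·
    · · · · · · · · · ·
    · · · · · · · · · ·
T2:
  2·area = 32  (B↔C swapped to make it positive)
  edge (10, 6)→(4, 10): d=(-6,4) right/bottom  bias=-1
  edge (4, 10)→(2, 6): d=(-2,-4) top-left  bias=+0
  edge (2, 6)→(10, 6): d=(8,0) top-left  bias=+0
    (1,3)@(3, 7): e=[22,2,8] → #
    (2,3)@(5, 7): e=[14,10,8] → #
    (3,3)@(7, 7): e=[6,18,8] → #
    (4,3)@(9, 7): e=[-2,26,8] → ·
    (1,4)@(3, 9): e=[10,-2,24] → ·
    (2,4)@(5, 9): e=[2,6,24] → #
    (3,4)@(7, 9): e=[-6,14,24] → ·
    (2,5)@(5, 11): e=[-10,2,40] → ·
  covered (4 px):
    · · · · · · · · · ·
    · · · · · · · · · ·
    · · · · · · · · · ·
    · # # # · · · · · ·
    · · # · · · · · · ·
    · · · · · · · · · ·
    · · · · · · · · · ·
    · · · · · · · · · ·
    · · · · · · · · · ·
    · · · · · · · · · ·
    · · · · · · · · · ·

Result: [[5,4],[6,4],[7,4],[8,4],[6,5],[7,5],[8,5],[7,6]]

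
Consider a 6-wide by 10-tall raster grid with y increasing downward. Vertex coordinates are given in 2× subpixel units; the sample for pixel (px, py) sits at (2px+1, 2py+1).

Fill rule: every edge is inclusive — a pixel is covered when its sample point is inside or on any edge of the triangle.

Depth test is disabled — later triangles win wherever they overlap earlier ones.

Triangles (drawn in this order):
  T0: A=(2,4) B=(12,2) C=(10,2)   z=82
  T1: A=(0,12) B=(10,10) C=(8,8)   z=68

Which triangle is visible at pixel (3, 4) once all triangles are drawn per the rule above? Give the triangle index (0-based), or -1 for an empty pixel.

T0:
  2·area = 4  (B↔C swapped to make it positive)
  edge (2, 4)→(10, 2): d=(8,-2) inclusive
  edge (10, 2)→(12, 2): d=(2,0) inclusive
  edge (12, 2)→(2, 4): d=(-10,2) inclusive
    (3,1)@(7, 3): e=[2,2,0] → #  [on edge]
    (4,1)@(9, 3): e=[6,2,-4] → ·
    (3,2)@(7, 5): e=[18,6,-20] → ·
  covered (1 px):
    · · · · · ·
    · · · # · ·
    · · · · · ·
    · · · · · ·
    · · · · · ·
    · · · · · ·
    · · · · · ·
    · · · · · ·
    · · · · · ·
    · · · · · ·
T1:
  2·area = 24  (B↔C swapped to make it positive)
  edge (0, 12)→(8, 8): d=(8,-4) inclusive
  edge (8, 8)→(10, 10): d=(2,2) inclusive
  edge (10, 10)→(0, 12): d=(-10,2) inclusive
    (0,0)@(1, 1): e=[-84,0,108] → ·  [on edge]
    (1,1)@(3, 3): e=[-60,0,84] → ·  [on edge]
    (2,2)@(5, 5): e=[-36,0,60] → ·  [on edge]
    (3,3)@(7, 7): e=[-12,0,36] → ·  [on edge]
    (3,4)@(7, 9): e=[4,4,16] → #
    (4,4)@(9, 9): e=[12,0,12] → #  [on edge]
    (5,4)@(11, 9): e=[20,-4,8] → ·
    (1,5)@(3, 11): e=[4,16,4] → #
    (2,5)@(5, 11): e=[12,12,0] → #  [on edge]
    (3,5)@(7, 11): e=[20,8,-4] → ·
    (4,5)@(9, 11): e=[28,4,-8] → ·
    (5,5)@(11, 11): e=[36,0,-12] → ·  [on edge]
  covered (4 px):
    · · · · · ·
    · · · · · ·
    · · · · · ·
    · · · · · ·
    · · · # # ·
    · # # · · ·
    · · · · · ·
    · · · · · ·
    · · · · · ·
    · · · · · ·

Z-buffer (winner per pixel, '.' = empty):
  . . . . . .
  . . . 0 . .
  . . . . . .
  . . . . . .
  . . . 1 1 .
  . 1 1 . . .
  . . . . . .
  . . . . . .
  . . . . . .
  . . . . . .

Result: 1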